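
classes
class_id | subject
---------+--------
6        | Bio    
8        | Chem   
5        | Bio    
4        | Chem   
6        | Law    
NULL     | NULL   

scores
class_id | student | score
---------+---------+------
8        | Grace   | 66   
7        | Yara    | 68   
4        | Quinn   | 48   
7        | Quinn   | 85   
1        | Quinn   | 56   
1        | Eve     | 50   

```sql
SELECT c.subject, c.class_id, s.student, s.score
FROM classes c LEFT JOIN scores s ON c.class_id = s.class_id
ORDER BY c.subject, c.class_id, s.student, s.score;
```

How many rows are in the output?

6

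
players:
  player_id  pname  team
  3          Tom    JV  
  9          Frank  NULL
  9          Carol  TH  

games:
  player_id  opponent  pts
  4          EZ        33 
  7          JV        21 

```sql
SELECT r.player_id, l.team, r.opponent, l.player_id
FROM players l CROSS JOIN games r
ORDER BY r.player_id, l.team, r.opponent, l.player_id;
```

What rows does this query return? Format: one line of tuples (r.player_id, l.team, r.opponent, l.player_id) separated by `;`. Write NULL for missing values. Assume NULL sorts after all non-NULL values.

(4, JV, EZ, 3); (4, TH, EZ, 9); (4, NULL, EZ, 9); (7, JV, JV, 3); (7, TH, JV, 9); (7, NULL, JV, 9)

CROSS JOIN pairs every row of `players` with every row of `games`: 3 × 2 = 6 rows.
After projecting and ordering:
r.player_id | l.team | r.opponent | l.player_id
4 | JV | EZ | 3
4 | TH | EZ | 9
4 | NULL | EZ | 9
7 | JV | JV | 3
7 | TH | JV | 9
7 | NULL | JV | 9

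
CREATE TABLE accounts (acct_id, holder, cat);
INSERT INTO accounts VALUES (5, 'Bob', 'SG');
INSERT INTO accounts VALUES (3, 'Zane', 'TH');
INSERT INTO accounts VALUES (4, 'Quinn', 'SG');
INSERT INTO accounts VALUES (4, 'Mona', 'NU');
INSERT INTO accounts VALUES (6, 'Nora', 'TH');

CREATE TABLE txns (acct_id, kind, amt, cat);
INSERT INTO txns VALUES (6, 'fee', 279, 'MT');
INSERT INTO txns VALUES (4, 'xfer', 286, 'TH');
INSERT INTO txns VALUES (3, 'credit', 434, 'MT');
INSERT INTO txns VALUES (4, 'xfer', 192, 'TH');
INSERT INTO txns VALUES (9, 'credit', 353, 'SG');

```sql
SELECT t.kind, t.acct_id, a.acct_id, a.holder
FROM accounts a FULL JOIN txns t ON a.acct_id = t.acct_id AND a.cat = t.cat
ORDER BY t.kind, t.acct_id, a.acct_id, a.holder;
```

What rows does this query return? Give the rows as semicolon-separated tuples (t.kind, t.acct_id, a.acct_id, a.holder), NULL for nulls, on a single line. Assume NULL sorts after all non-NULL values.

(credit, 3, NULL, NULL); (credit, 9, NULL, NULL); (fee, 6, NULL, NULL); (xfer, 4, NULL, NULL); (xfer, 4, NULL, NULL); (NULL, NULL, 3, Zane); (NULL, NULL, 4, Mona); (NULL, NULL, 4, Quinn); (NULL, NULL, 5, Bob); (NULL, NULL, 6, Nora)

FULL OUTER JOIN keeps every row from both sides; unmatched rows get NULL for the other side's columns.
Matching on a.acct_id = t.acct_id AND a.cat = t.cat.
- acct_id=5, cat=SG: no t row matches, row kept with t columns NULL.
- acct_id=3, cat=TH: no t row matches, row kept with t columns NULL.
- acct_id=4, cat=SG: no t row matches, row kept with t columns NULL.
- acct_id=4, cat=NU: no t row matches, row kept with t columns NULL.
- acct_id=6, cat=TH: no t row matches, row kept with t columns NULL.
- plus 5 unmatched t row(s), each kept with NULL a columns.
After projecting and ordering:
t.kind | t.acct_id | a.acct_id | a.holder
credit | 3 | NULL | NULL
credit | 9 | NULL | NULL
fee | 6 | NULL | NULL
xfer | 4 | NULL | NULL
xfer | 4 | NULL | NULL
NULL | NULL | 3 | Zane
NULL | NULL | 4 | Mona
NULL | NULL | 4 | Quinn
NULL | NULL | 5 | Bob
NULL | NULL | 6 | Nora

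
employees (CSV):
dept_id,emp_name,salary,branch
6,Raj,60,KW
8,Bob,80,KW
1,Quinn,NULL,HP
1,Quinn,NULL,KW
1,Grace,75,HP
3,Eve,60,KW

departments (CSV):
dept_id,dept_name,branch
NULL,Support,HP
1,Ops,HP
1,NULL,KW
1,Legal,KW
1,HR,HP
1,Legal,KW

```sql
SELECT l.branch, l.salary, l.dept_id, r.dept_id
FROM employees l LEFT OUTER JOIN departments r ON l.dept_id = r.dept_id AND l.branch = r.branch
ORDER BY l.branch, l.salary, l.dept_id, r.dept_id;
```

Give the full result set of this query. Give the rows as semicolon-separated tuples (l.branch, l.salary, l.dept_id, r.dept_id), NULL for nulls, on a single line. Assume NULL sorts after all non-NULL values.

LEFT JOIN keeps every row from `employees`; unmatched rows get NULL for `departments`'s columns.
Matching on l.dept_id = r.dept_id AND l.branch = r.branch. A NULL in a compared column never satisfies the condition.
Matched pairs: 7; unmatched l rows kept: 3.

(HP, 75, 1, 1); (HP, 75, 1, 1); (HP, NULL, 1, 1); (HP, NULL, 1, 1); (KW, 60, 3, NULL); (KW, 60, 6, NULL); (KW, 80, 8, NULL); (KW, NULL, 1, 1); (KW, NULL, 1, 1); (KW, NULL, 1, 1)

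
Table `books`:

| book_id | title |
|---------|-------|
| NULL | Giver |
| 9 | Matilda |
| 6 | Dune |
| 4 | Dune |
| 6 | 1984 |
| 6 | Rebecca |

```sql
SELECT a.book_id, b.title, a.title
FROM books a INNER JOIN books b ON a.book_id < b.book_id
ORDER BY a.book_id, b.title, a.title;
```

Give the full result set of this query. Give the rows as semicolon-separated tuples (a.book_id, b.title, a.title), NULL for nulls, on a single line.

(4, 1984, Dune); (4, Dune, Dune); (4, Matilda, Dune); (4, Rebecca, Dune); (6, Matilda, 1984); (6, Matilda, Dune); (6, Matilda, Rebecca)

INNER JOIN keeps only pairs where the ON condition holds.
Matching on a.book_id < b.book_id. A NULL in a compared column never satisfies the condition.
- a (book_id=NULL) has no partner → excluded.
- a (book_id=9) has no partner → excluded.
- a (book_id=6) pairs with 1 row(s) of b.
- a (book_id=4) pairs with 4 row(s) of b.
- a (book_id=6) pairs with 1 row(s) of b.
- a (book_id=6) pairs with 1 row(s) of b.
After projecting and ordering:
a.book_id | b.title | a.title
4 | 1984 | Dune
4 | Dune | Dune
4 | Matilda | Dune
4 | Rebecca | Dune
6 | Matilda | 1984
6 | Matilda | Dune
6 | Matilda | Rebecca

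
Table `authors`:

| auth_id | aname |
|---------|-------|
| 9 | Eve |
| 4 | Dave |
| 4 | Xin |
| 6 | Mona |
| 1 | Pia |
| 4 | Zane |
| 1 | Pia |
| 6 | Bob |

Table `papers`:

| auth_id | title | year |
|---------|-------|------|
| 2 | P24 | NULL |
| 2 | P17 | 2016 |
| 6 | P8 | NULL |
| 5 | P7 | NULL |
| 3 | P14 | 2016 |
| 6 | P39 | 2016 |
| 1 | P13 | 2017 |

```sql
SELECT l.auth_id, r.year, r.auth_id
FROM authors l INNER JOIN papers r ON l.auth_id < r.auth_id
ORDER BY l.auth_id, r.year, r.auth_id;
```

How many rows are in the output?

21

INNER JOIN keeps only pairs where the ON condition holds.
Matching on l.auth_id < r.auth_id.
- l (auth_id=9) has no partner → excluded.
- l (auth_id=4) pairs with 3 row(s) of r.
- l (auth_id=4) pairs with 3 row(s) of r.
- l (auth_id=6) has no partner → excluded.
- l (auth_id=1) pairs with 6 row(s) of r.
- l (auth_id=4) pairs with 3 row(s) of r.
- l (auth_id=1) pairs with 6 row(s) of r.
- l (auth_id=6) has no partner → excluded.
Total: 21 rows.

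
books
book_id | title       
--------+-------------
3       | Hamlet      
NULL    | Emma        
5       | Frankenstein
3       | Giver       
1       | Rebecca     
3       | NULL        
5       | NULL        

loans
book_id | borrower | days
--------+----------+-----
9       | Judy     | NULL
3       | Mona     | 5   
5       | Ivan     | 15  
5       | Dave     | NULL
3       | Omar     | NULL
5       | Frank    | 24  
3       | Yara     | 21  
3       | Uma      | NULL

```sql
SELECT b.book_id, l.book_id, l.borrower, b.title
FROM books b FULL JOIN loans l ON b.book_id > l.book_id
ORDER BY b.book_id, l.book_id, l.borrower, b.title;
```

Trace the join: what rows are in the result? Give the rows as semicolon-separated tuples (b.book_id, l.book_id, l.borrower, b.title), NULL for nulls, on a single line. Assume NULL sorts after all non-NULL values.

(1, NULL, NULL, Rebecca); (3, NULL, NULL, Giver); (3, NULL, NULL, Hamlet); (3, NULL, NULL, NULL); (5, 3, Mona, Frankenstein); (5, 3, Mona, NULL); (5, 3, Omar, Frankenstein); (5, 3, Omar, NULL); (5, 3, Uma, Frankenstein); (5, 3, Uma, NULL); (5, 3, Yara, Frankenstein); (5, 3, Yara, NULL); (NULL, 5, Dave, NULL); (NULL, 5, Frank, NULL); (NULL, 5, Ivan, NULL); (NULL, 9, Judy, NULL); (NULL, NULL, NULL, Emma)

FULL OUTER JOIN keeps every row from both sides; unmatched rows get NULL for the other side's columns.
Matching on b.book_id > l.book_id. A NULL in a compared column never satisfies the condition.
- b (book_id=3) has no partner → padded with NULL.
- b (book_id=NULL) has no partner → padded with NULL.
- b (book_id=5) pairs with 4 row(s) of l.
- b (book_id=3) has no partner → padded with NULL.
- b (book_id=1) has no partner → padded with NULL.
- b (book_id=3) has no partner → padded with NULL.
- b (book_id=5) pairs with 4 row(s) of l.
- plus 4 unmatched l row(s), each kept with NULL b columns.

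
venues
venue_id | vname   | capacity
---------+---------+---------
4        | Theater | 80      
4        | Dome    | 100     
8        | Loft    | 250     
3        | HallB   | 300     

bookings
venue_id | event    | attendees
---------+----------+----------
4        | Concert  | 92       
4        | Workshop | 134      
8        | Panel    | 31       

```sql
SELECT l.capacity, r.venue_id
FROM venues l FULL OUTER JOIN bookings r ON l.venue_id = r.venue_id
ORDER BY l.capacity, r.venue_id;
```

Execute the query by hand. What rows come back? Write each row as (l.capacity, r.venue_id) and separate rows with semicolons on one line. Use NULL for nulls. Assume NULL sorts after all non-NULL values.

FULL OUTER JOIN keeps every row from both sides; unmatched rows get NULL for the other side's columns.
Matching on l.venue_id = r.venue_id.
- l row (venue_id=4): matches 2 r row(s) → 2 output row(s).
- l row (venue_id=4): matches 2 r row(s) → 2 output row(s).
- l row (venue_id=8): matches 1 r row(s) → 1 output row(s).
- l row (venue_id=3): no match → kept, r columns NULL.
After projecting and ordering:
l.capacity | r.venue_id
80 | 4
80 | 4
100 | 4
100 | 4
250 | 8
300 | NULL

(80, 4); (80, 4); (100, 4); (100, 4); (250, 8); (300, NULL)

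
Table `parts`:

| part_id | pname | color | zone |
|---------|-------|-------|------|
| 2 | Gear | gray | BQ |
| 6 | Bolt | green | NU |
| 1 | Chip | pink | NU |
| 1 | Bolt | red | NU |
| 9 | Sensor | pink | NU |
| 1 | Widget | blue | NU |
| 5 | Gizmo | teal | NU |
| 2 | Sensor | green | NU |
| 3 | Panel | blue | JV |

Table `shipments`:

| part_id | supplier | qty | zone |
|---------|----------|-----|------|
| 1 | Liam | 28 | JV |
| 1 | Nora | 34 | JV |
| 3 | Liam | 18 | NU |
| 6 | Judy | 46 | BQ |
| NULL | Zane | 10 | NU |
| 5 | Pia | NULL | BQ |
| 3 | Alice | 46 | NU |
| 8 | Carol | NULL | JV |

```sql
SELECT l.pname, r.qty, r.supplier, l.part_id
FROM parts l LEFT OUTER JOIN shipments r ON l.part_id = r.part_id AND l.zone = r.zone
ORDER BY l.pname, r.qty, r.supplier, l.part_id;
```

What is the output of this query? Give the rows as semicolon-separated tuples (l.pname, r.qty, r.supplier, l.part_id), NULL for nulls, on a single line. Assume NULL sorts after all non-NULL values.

LEFT JOIN keeps every row from `parts`; unmatched rows get NULL for `shipments`'s columns.
Matching on l.part_id = r.part_id AND l.zone = r.zone. A NULL in a compared column never satisfies the condition.
- l[0] part_id=2, zone=BQ → no match; kept with NULLs on the r side.
- l[1] part_id=6, zone=NU → no match; kept with NULLs on the r side.
- l[2] part_id=1, zone=NU → no match; kept with NULLs on the r side.
- l[3] part_id=1, zone=NU → no match; kept with NULLs on the r side.
- l[4] part_id=9, zone=NU → no match; kept with NULLs on the r side.
- l[5] part_id=1, zone=NU → no match; kept with NULLs on the r side.
- l[6] part_id=5, zone=NU → no match; kept with NULLs on the r side.
- l[7] part_id=2, zone=NU → no match; kept with NULLs on the r side.
- l[8] part_id=3, zone=JV → no match; kept with NULLs on the r side.
After projecting and ordering:
l.pname | r.qty | r.supplier | l.part_id
Bolt | NULL | NULL | 1
Bolt | NULL | NULL | 6
Chip | NULL | NULL | 1
Gear | NULL | NULL | 2
Gizmo | NULL | NULL | 5
Panel | NULL | NULL | 3
Sensor | NULL | NULL | 2
Sensor | NULL | NULL | 9
Widget | NULL | NULL | 1

(Bolt, NULL, NULL, 1); (Bolt, NULL, NULL, 6); (Chip, NULL, NULL, 1); (Gear, NULL, NULL, 2); (Gizmo, NULL, NULL, 5); (Panel, NULL, NULL, 3); (Sensor, NULL, NULL, 2); (Sensor, NULL, NULL, 9); (Widget, NULL, NULL, 1)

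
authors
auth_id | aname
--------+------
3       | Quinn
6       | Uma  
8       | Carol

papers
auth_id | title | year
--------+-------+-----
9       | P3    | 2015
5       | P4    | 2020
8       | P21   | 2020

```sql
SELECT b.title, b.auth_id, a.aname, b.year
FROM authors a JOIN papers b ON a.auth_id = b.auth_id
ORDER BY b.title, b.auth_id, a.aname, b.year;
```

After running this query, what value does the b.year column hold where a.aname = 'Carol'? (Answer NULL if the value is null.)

INNER JOIN keeps only pairs where the ON condition holds.
Matching on a.auth_id = b.auth_id.
Matched pairs: 1.

2020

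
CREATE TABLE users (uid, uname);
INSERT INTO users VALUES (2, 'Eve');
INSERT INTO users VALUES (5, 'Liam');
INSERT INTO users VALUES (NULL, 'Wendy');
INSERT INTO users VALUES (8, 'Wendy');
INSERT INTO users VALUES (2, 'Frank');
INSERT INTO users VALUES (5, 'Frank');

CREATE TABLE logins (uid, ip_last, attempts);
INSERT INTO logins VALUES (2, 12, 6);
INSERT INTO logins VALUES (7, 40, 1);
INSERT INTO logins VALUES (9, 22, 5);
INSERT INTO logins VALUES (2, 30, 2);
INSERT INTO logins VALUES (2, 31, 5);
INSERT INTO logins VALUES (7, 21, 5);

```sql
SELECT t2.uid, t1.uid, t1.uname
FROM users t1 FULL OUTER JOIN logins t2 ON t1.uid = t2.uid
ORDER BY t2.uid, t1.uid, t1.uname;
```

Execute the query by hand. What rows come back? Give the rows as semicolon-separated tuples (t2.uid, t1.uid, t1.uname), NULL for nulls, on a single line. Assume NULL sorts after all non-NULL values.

FULL OUTER JOIN keeps every row from both sides; unmatched rows get NULL for the other side's columns.
Matching on t1.uid = t2.uid. A NULL in a compared column never satisfies the condition.
Matched pairs: 6; unmatched t1 rows kept: 4; unmatched t2 rows kept: 3.

(2, 2, Eve); (2, 2, Eve); (2, 2, Eve); (2, 2, Frank); (2, 2, Frank); (2, 2, Frank); (7, NULL, NULL); (7, NULL, NULL); (9, NULL, NULL); (NULL, 5, Frank); (NULL, 5, Liam); (NULL, 8, Wendy); (NULL, NULL, Wendy)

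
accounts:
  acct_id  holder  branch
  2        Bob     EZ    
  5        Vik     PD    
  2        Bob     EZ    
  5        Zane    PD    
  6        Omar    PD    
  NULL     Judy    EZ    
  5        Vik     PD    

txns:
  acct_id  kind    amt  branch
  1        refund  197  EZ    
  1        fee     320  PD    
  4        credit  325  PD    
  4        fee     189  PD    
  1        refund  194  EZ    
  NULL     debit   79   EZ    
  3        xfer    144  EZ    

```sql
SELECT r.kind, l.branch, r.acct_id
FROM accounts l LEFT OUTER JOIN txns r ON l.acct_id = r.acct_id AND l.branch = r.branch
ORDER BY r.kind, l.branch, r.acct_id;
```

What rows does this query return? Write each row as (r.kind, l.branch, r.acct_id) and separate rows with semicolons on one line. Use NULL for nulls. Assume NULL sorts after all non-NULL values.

(NULL, EZ, NULL); (NULL, EZ, NULL); (NULL, EZ, NULL); (NULL, PD, NULL); (NULL, PD, NULL); (NULL, PD, NULL); (NULL, PD, NULL)

LEFT JOIN keeps every row from `accounts`; unmatched rows get NULL for `txns`'s columns.
Matching on l.acct_id = r.acct_id AND l.branch = r.branch. A NULL in a compared column never satisfies the condition.
- l[0] acct_id=2, branch=EZ → no match; kept with NULLs on the r side.
- l[1] acct_id=5, branch=PD → no match; kept with NULLs on the r side.
- l[2] acct_id=2, branch=EZ → no match; kept with NULLs on the r side.
- l[3] acct_id=5, branch=PD → no match; kept with NULLs on the r side.
- l[4] acct_id=6, branch=PD → no match; kept with NULLs on the r side.
- l[5] acct_id=NULL, branch=EZ → no match; kept with NULLs on the r side.
- l[6] acct_id=5, branch=PD → no match; kept with NULLs on the r side.
After projecting and ordering:
r.kind | l.branch | r.acct_id
NULL | EZ | NULL
NULL | EZ | NULL
NULL | EZ | NULL
NULL | PD | NULL
NULL | PD | NULL
NULL | PD | NULL
NULL | PD | NULL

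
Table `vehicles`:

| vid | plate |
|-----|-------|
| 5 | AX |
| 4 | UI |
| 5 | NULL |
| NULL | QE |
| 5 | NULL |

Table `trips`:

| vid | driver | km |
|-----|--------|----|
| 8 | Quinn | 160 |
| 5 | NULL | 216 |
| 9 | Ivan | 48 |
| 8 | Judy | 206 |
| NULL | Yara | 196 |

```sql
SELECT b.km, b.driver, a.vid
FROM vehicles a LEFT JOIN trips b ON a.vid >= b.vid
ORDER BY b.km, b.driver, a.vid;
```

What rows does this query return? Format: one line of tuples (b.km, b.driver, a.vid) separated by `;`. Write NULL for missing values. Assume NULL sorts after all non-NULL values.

(216, NULL, 5); (216, NULL, 5); (216, NULL, 5); (NULL, NULL, 4); (NULL, NULL, NULL)

LEFT JOIN keeps every row from `vehicles`; unmatched rows get NULL for `trips`'s columns.
Matching on a.vid >= b.vid. A NULL in a compared column never satisfies the condition.
- vid=5: 1 matching b row(s), so 1 row(s) emitted.
- vid=4: no b row matches, row kept with b columns NULL.
- vid=5: 1 matching b row(s), so 1 row(s) emitted.
- vid=NULL: no b row matches, row kept with b columns NULL.
- vid=5: 1 matching b row(s), so 1 row(s) emitted.
After projecting and ordering:
b.km | b.driver | a.vid
216 | NULL | 5
216 | NULL | 5
216 | NULL | 5
NULL | NULL | 4
NULL | NULL | NULL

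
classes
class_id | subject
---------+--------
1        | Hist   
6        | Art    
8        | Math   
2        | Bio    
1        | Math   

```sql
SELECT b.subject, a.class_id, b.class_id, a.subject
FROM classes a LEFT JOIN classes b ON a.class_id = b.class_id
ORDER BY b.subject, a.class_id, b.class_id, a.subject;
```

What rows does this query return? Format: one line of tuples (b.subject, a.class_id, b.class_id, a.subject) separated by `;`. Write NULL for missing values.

(Art, 6, 6, Art); (Bio, 2, 2, Bio); (Hist, 1, 1, Hist); (Hist, 1, 1, Math); (Math, 1, 1, Hist); (Math, 1, 1, Math); (Math, 8, 8, Math)

LEFT JOIN keeps every row from `classes a`; unmatched rows get NULL for `classes b`'s columns.
Matching on a.class_id = b.class_id.
Matched pairs: 7; unmatched a rows kept: 0.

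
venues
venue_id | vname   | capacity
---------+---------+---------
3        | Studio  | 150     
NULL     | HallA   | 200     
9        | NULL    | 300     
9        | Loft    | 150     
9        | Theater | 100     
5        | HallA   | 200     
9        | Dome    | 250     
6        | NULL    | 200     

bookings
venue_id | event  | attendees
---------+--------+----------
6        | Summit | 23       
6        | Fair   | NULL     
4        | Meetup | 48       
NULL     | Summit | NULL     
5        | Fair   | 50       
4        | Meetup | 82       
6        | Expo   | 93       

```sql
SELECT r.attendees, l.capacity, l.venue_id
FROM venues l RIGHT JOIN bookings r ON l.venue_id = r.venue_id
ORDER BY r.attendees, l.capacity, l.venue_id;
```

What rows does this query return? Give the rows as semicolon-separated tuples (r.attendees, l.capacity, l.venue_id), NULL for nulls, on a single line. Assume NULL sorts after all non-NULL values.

(23, 200, 6); (48, NULL, NULL); (50, 200, 5); (82, NULL, NULL); (93, 200, 6); (NULL, 200, 6); (NULL, NULL, NULL)

RIGHT JOIN keeps every row from `bookings`; unmatched rows get NULL for `venues`'s columns.
Matching on l.venue_id = r.venue_id. A NULL in a compared column never satisfies the condition.
- l[0] venue_id=3 → no match.
- l[1] venue_id=NULL → no match.
- l[2] venue_id=9 → no match.
- l[3] venue_id=9 → no match.
- l[4] venue_id=9 → no match.
- l[5] venue_id=5 → 1 match(es) in r → 1 row(s).
- l[6] venue_id=9 → no match.
- l[7] venue_id=6 → 3 match(es) in r → 3 row(s).
- 3 row(s) from r found no l partner → padded with NULL.
After projecting and ordering:
r.attendees | l.capacity | l.venue_id
23 | 200 | 6
48 | NULL | NULL
50 | 200 | 5
82 | NULL | NULL
93 | 200 | 6
NULL | 200 | 6
NULL | NULL | NULL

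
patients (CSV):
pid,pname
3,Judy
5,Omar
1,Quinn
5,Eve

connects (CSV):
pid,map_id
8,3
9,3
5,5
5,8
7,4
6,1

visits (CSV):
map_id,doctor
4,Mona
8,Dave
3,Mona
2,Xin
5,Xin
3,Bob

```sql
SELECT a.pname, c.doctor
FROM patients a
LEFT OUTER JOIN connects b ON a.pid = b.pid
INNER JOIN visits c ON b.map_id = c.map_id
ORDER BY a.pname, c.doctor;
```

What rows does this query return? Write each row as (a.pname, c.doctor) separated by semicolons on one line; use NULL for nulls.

(Eve, Dave); (Eve, Xin); (Omar, Dave); (Omar, Xin)

Joins associate left-to-right: patients LEFT JOIN connects on pid gives 6 intermediate row(s).
Then INNER JOIN `visits c` on map_id: keep only rows whose b.map_id appears in c.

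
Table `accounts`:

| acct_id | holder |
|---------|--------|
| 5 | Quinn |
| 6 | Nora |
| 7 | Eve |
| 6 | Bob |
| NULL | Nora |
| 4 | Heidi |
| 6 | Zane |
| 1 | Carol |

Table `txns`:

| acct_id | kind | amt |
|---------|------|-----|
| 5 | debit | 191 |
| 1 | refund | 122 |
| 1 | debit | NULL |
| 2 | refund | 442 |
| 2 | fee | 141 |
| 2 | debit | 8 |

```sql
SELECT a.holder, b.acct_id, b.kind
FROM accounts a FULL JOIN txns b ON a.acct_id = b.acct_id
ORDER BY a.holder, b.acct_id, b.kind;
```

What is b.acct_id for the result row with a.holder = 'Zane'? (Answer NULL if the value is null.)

FULL OUTER JOIN keeps every row from both sides; unmatched rows get NULL for the other side's columns.
Matching on a.acct_id = b.acct_id. A NULL in a compared column never satisfies the condition.
- a (acct_id=5) pairs with 1 row(s) of b.
- a (acct_id=6) has no partner → padded with NULL.
- a (acct_id=7) has no partner → padded with NULL.
- a (acct_id=6) has no partner → padded with NULL.
- a (acct_id=NULL) has no partner → padded with NULL.
- a (acct_id=4) has no partner → padded with NULL.
- a (acct_id=6) has no partner → padded with NULL.
- a (acct_id=1) pairs with 2 row(s) of b.
- 3 row(s) from b found no a partner → padded with NULL.

NULL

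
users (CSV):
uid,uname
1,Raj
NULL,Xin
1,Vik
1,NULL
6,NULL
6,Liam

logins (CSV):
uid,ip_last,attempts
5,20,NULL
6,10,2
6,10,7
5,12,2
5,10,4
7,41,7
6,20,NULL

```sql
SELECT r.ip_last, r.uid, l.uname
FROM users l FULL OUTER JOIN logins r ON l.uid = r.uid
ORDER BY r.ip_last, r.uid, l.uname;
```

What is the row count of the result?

14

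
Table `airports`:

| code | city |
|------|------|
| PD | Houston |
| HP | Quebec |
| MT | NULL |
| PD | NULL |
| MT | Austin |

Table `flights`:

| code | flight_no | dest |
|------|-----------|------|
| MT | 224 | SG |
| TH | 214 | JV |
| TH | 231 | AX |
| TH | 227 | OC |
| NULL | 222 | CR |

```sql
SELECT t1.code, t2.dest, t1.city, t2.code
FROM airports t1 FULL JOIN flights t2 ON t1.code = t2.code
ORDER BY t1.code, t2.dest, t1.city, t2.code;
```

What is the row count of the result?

9

FULL OUTER JOIN keeps every row from both sides; unmatched rows get NULL for the other side's columns.
Matching on t1.code = t2.code. A NULL in a compared column never satisfies the condition.
- t1 row (code=PD): no match → kept, t2 columns NULL.
- t1 row (code=HP): no match → kept, t2 columns NULL.
- t1 row (code=MT): matches 1 t2 row(s) → 1 output row(s).
- t1 row (code=PD): no match → kept, t2 columns NULL.
- t1 row (code=MT): matches 1 t2 row(s) → 1 output row(s).
- 4 row(s) from t2 found no t1 partner → padded with NULL.
Total: 2 matched + 7 padded = 9 rows.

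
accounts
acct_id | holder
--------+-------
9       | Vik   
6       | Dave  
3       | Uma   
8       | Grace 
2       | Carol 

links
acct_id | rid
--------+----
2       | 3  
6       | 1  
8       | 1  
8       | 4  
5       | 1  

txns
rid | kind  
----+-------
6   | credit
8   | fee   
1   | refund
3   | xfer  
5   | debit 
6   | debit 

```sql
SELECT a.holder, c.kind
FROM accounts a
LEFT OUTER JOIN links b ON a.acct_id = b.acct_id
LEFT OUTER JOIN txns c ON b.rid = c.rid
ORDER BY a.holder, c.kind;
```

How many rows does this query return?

6

Step 1 — a LEFT JOIN b on acct_id → 6 row(s).
Then LEFT JOIN `txns c` on rid: each of those 6 rows is kept; rows whose b.rid has no match in c get NULL for c's columns.
Result: 6 row(s).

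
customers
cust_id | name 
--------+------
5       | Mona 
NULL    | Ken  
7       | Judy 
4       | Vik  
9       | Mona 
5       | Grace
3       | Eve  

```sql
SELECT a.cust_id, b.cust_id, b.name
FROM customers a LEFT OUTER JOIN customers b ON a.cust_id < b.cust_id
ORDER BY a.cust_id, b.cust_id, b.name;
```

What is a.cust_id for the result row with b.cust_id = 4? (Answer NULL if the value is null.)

LEFT JOIN keeps every row from `customers a`; unmatched rows get NULL for `customers b`'s columns.
Matching on a.cust_id < b.cust_id. A NULL in a compared column never satisfies the condition.
- a[0] cust_id=5 → 2 match(es) in b → 2 row(s).
- a[1] cust_id=NULL → no match; kept with NULLs on the b side.
- a[2] cust_id=7 → 1 match(es) in b → 1 row(s).
- a[3] cust_id=4 → 4 match(es) in b → 4 row(s).
- a[4] cust_id=9 → no match; kept with NULLs on the b side.
- a[5] cust_id=5 → 2 match(es) in b → 2 row(s).
- a[6] cust_id=3 → 5 match(es) in b → 5 row(s).

3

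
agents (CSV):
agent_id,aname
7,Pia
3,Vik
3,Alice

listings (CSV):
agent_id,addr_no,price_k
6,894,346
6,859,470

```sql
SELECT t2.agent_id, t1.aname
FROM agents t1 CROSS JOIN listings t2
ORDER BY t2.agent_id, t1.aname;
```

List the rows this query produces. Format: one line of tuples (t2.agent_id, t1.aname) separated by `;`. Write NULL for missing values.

CROSS JOIN pairs every row of `agents` with every row of `listings`: 3 × 2 = 6 rows.

(6, Alice); (6, Alice); (6, Pia); (6, Pia); (6, Vik); (6, Vik)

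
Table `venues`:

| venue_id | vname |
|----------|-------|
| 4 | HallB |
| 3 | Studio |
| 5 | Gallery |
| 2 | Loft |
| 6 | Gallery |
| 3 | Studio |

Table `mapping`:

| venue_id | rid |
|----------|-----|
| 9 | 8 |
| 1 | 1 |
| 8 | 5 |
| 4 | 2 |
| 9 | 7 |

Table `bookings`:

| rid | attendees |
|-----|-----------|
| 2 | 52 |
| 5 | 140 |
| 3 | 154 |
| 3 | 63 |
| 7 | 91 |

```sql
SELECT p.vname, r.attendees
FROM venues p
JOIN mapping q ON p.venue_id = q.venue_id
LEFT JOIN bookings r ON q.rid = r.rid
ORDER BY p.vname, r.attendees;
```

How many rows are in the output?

1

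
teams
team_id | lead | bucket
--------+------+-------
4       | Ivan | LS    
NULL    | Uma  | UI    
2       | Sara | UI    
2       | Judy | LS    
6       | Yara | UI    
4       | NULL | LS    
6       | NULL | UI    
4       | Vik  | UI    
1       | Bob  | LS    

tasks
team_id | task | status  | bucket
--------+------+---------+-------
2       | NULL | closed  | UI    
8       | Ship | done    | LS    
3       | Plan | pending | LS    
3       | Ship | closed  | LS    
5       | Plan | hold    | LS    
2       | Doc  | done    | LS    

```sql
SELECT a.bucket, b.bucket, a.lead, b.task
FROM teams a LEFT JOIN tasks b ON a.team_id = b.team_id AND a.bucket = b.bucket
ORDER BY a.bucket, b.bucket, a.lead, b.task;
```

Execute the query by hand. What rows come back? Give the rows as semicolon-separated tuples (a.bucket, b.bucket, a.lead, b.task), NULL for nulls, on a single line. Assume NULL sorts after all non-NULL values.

LEFT JOIN keeps every row from `teams`; unmatched rows get NULL for `tasks`'s columns.
Matching on a.team_id = b.team_id AND a.bucket = b.bucket. A NULL in a compared column never satisfies the condition.
Matched pairs: 2; unmatched a rows kept: 7.

(LS, LS, Judy, Doc); (LS, NULL, Bob, NULL); (LS, NULL, Ivan, NULL); (LS, NULL, NULL, NULL); (UI, UI, Sara, NULL); (UI, NULL, Uma, NULL); (UI, NULL, Vik, NULL); (UI, NULL, Yara, NULL); (UI, NULL, NULL, NULL)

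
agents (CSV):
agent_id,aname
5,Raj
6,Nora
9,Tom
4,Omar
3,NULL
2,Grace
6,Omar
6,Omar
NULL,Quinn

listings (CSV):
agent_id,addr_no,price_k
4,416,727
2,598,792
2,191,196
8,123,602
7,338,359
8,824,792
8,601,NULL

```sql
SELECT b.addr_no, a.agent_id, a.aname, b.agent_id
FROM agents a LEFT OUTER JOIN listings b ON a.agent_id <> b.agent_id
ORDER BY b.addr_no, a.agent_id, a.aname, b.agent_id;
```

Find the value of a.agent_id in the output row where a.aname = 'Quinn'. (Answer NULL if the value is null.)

LEFT JOIN keeps every row from `agents`; unmatched rows get NULL for `listings`'s columns.
Matching on a.agent_id <> b.agent_id. A NULL in a compared column never satisfies the condition.
- agent_id=5: 7 matching b row(s), so 7 row(s) emitted.
- agent_id=6: 7 matching b row(s), so 7 row(s) emitted.
- agent_id=9: 7 matching b row(s), so 7 row(s) emitted.
- agent_id=4: 6 matching b row(s), so 6 row(s) emitted.
- agent_id=3: 7 matching b row(s), so 7 row(s) emitted.
- agent_id=2: 5 matching b row(s), so 5 row(s) emitted.
- agent_id=6: 7 matching b row(s), so 7 row(s) emitted.
- agent_id=6: 7 matching b row(s), so 7 row(s) emitted.
- agent_id=NULL: no b row matches, row kept with b columns NULL.

NULL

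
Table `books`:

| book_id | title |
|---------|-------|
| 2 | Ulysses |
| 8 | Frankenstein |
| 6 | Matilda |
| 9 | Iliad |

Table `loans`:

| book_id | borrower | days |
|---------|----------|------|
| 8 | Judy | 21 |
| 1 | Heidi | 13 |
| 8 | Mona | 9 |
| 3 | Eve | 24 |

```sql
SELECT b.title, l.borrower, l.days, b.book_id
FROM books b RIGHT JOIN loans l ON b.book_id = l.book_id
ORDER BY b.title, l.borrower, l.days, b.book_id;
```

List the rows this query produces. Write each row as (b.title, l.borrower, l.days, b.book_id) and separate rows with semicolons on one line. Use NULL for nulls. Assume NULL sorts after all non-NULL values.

(Frankenstein, Judy, 21, 8); (Frankenstein, Mona, 9, 8); (NULL, Eve, 24, NULL); (NULL, Heidi, 13, NULL)

RIGHT JOIN keeps every row from `loans`; unmatched rows get NULL for `books`'s columns.
Matching on b.book_id = l.book_id.
- book_id=2: no matching l row.
- book_id=8: 2 matching l row(s), so 2 row(s) emitted.
- book_id=6: no matching l row.
- book_id=9: no matching l row.
- 2 l row(s) had no b match → kept, b columns NULL.
After projecting and ordering:
b.title | l.borrower | l.days | b.book_id
Frankenstein | Judy | 21 | 8
Frankenstein | Mona | 9 | 8
NULL | Eve | 24 | NULL
NULL | Heidi | 13 | NULL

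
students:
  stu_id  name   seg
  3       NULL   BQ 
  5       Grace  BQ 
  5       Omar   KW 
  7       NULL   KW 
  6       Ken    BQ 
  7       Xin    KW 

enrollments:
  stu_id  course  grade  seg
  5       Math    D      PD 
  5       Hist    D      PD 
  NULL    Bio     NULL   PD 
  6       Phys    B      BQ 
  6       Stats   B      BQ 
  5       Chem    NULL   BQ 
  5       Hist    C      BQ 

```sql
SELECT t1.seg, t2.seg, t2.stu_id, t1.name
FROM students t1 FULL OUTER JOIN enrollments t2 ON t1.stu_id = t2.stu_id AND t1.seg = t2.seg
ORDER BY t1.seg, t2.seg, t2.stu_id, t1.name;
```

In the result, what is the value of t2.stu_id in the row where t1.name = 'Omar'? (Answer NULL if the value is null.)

NULL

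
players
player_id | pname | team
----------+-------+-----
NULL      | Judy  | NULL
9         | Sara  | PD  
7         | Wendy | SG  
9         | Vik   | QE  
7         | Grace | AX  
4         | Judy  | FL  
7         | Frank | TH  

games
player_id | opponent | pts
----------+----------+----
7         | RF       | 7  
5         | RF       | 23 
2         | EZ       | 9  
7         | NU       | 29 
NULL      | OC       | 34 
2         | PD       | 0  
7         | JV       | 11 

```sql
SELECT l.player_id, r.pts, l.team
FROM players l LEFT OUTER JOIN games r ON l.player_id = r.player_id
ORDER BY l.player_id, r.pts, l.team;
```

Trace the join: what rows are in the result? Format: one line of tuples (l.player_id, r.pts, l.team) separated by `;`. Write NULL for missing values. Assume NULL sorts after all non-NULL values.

LEFT JOIN keeps every row from `players`; unmatched rows get NULL for `games`'s columns.
Matching on l.player_id = r.player_id. A NULL in a compared column never satisfies the condition.
- player_id=NULL: no r row matches, row kept with r columns NULL.
- player_id=9: no r row matches, row kept with r columns NULL.
- player_id=7: 3 matching r row(s), so 3 row(s) emitted.
- player_id=9: no r row matches, row kept with r columns NULL.
- player_id=7: 3 matching r row(s), so 3 row(s) emitted.
- player_id=4: no r row matches, row kept with r columns NULL.
- player_id=7: 3 matching r row(s), so 3 row(s) emitted.

(4, NULL, FL); (7, 7, AX); (7, 7, SG); (7, 7, TH); (7, 11, AX); (7, 11, SG); (7, 11, TH); (7, 29, AX); (7, 29, SG); (7, 29, TH); (9, NULL, PD); (9, NULL, QE); (NULL, NULL, NULL)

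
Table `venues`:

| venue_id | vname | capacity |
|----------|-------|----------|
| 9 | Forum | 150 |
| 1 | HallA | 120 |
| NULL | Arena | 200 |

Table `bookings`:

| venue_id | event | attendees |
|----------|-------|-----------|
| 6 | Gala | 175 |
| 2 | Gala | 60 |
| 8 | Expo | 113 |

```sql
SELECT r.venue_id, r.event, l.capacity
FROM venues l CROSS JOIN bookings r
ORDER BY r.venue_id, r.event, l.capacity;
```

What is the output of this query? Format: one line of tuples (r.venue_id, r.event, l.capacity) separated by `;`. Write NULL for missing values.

(2, Gala, 120); (2, Gala, 150); (2, Gala, 200); (6, Gala, 120); (6, Gala, 150); (6, Gala, 200); (8, Expo, 120); (8, Expo, 150); (8, Expo, 200)

CROSS JOIN pairs every row of `venues` with every row of `bookings`: 3 × 3 = 9 rows.
After projecting and ordering:
r.venue_id | r.event | l.capacity
2 | Gala | 120
2 | Gala | 150
2 | Gala | 200
6 | Gala | 120
6 | Gala | 150
6 | Gala | 200
8 | Expo | 120
8 | Expo | 150
8 | Expo | 200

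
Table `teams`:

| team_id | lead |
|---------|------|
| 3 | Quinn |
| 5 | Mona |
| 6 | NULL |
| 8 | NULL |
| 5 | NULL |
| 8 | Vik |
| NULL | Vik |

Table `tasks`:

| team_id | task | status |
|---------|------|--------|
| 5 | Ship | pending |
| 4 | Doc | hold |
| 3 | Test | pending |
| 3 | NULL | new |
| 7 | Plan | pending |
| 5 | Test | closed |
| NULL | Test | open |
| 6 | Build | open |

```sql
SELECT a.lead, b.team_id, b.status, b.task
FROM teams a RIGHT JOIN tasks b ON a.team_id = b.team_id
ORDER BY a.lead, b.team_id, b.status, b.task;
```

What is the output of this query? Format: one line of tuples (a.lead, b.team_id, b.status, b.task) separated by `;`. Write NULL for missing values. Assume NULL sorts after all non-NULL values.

RIGHT JOIN keeps every row from `tasks`; unmatched rows get NULL for `teams`'s columns.
Matching on a.team_id = b.team_id. A NULL in a compared column never satisfies the condition.
- a row (team_id=3): matches 2 b row(s) → 2 output row(s).
- a row (team_id=5): matches 2 b row(s) → 2 output row(s).
- a row (team_id=6): matches 1 b row(s) → 1 output row(s).
- a row (team_id=8): no match.
- a row (team_id=5): matches 2 b row(s) → 2 output row(s).
- a row (team_id=8): no match.
- a row (team_id=NULL): no match.
- 3 b row(s) had no a match → kept, a columns NULL.
After projecting and ordering:
a.lead | b.team_id | b.status | b.task
Mona | 5 | closed | Test
Mona | 5 | pending | Ship
Quinn | 3 | new | NULL
Quinn | 3 | pending | Test
NULL | 4 | hold | Doc
NULL | 5 | closed | Test
NULL | 5 | pending | Ship
NULL | 6 | open | Build
NULL | 7 | pending | Plan
NULL | NULL | open | Test

(Mona, 5, closed, Test); (Mona, 5, pending, Ship); (Quinn, 3, new, NULL); (Quinn, 3, pending, Test); (NULL, 4, hold, Doc); (NULL, 5, closed, Test); (NULL, 5, pending, Ship); (NULL, 6, open, Build); (NULL, 7, pending, Plan); (NULL, NULL, open, Test)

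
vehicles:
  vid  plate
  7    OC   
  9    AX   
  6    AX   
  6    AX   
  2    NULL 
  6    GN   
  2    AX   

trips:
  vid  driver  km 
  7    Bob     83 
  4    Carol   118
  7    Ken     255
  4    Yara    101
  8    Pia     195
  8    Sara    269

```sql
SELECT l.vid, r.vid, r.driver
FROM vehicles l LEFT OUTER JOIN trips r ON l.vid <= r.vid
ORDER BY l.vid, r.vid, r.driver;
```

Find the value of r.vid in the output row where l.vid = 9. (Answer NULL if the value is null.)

NULL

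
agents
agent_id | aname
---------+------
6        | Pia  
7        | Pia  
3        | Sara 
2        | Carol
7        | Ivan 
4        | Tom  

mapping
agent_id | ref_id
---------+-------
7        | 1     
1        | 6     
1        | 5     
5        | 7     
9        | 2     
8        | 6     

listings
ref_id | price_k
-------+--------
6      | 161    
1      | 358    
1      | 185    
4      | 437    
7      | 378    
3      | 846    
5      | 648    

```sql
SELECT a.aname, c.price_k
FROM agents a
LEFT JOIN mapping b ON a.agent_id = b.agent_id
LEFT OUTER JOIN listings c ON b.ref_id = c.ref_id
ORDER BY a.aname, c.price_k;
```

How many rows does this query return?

Evaluate left to right. First `agents a LEFT JOIN mapping b` on agent_id: 6 row(s).
Then LEFT JOIN `listings c` on ref_id: each of those 6 rows is kept; rows whose b.ref_id has no match in c get NULL for c's columns.
Result: 8 row(s).

8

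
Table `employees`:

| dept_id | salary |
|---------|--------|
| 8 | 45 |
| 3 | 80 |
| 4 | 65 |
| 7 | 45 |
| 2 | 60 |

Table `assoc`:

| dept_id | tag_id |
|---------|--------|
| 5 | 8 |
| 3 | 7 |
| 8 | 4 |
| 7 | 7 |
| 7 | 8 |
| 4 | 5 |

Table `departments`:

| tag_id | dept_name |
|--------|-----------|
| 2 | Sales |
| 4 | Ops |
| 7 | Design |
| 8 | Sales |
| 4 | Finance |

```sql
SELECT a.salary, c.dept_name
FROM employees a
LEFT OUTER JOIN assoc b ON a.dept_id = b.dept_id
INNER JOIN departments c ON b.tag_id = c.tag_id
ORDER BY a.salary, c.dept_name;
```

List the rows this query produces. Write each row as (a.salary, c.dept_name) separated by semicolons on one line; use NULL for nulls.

Step 1 — a LEFT JOIN b on dept_id → 6 row(s).
Then INNER JOIN `departments c` on tag_id: keep only rows whose b.tag_id appears in c.

(45, Design); (45, Finance); (45, Ops); (45, Sales); (80, Design)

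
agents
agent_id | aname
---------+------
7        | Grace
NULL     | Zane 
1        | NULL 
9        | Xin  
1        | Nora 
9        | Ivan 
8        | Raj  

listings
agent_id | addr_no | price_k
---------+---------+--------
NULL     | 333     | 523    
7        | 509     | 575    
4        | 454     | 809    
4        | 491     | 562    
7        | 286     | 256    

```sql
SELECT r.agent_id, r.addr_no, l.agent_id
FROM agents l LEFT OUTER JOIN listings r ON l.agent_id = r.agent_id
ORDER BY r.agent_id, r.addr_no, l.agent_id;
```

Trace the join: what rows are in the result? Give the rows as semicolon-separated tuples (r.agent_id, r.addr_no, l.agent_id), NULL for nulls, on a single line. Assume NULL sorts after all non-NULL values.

LEFT JOIN keeps every row from `agents`; unmatched rows get NULL for `listings`'s columns.
Matching on l.agent_id = r.agent_id. A NULL in a compared column never satisfies the condition.
Matched pairs: 2; unmatched l rows kept: 6.

(7, 286, 7); (7, 509, 7); (NULL, NULL, 1); (NULL, NULL, 1); (NULL, NULL, 8); (NULL, NULL, 9); (NULL, NULL, 9); (NULL, NULL, NULL)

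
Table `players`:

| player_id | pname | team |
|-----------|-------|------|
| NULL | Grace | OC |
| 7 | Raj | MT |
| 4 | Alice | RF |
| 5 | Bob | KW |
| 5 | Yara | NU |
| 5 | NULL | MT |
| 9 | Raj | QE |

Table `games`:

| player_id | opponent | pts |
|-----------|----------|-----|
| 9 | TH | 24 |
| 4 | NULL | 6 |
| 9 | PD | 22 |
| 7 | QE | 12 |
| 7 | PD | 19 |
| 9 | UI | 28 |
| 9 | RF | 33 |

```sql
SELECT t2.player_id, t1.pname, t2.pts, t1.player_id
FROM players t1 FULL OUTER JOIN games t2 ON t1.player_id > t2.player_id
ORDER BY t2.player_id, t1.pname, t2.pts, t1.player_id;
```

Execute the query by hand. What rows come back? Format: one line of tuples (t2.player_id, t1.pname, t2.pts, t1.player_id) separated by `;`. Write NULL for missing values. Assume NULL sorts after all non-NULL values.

FULL OUTER JOIN keeps every row from both sides; unmatched rows get NULL for the other side's columns.
Matching on t1.player_id > t2.player_id. A NULL in a compared column never satisfies the condition.
- t1 row (player_id=NULL): no match → kept, t2 columns NULL.
- t1 row (player_id=7): matches 1 t2 row(s) → 1 output row(s).
- t1 row (player_id=4): no match → kept, t2 columns NULL.
- t1 row (player_id=5): matches 1 t2 row(s) → 1 output row(s).
- t1 row (player_id=5): matches 1 t2 row(s) → 1 output row(s).
- t1 row (player_id=5): matches 1 t2 row(s) → 1 output row(s).
- t1 row (player_id=9): matches 3 t2 row(s) → 3 output row(s).
- 4 row(s) from t2 found no t1 partner → padded with NULL.

(4, Bob, 6, 5); (4, Raj, 6, 7); (4, Raj, 6, 9); (4, Yara, 6, 5); (4, NULL, 6, 5); (7, Raj, 12, 9); (7, Raj, 19, 9); (9, NULL, 22, NULL); (9, NULL, 24, NULL); (9, NULL, 28, NULL); (9, NULL, 33, NULL); (NULL, Alice, NULL, 4); (NULL, Grace, NULL, NULL)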